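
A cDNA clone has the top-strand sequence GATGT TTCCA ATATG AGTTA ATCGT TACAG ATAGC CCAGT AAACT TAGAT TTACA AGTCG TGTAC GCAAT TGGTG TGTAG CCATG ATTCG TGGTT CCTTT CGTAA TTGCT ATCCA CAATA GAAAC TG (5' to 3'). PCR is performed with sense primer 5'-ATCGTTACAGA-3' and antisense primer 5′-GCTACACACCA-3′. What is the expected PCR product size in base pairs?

61 bp

The forward primer matches the template at positions 21–31.
Reverse complement of the reverse primer: TGGTGTGTAGC. This occurs on the top strand at positions 71–81.
Product length = (reverse-primer end) − (forward-primer start) + 1 = 81 − 21 + 1 = 61 bp.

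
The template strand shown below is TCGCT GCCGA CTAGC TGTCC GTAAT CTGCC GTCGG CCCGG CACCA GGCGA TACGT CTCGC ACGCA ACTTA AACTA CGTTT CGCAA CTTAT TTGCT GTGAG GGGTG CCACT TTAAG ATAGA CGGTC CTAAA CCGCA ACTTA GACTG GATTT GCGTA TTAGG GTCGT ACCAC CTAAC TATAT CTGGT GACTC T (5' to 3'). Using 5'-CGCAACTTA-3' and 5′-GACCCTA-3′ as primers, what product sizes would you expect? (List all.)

102 bp, 83 bp, 32 bp

The forward primer CGCAACTTA matches the top strand at positions 62–70, 81–89, 132–140.
The reverse primer's reverse complement is TAGGGTC, matching at positions 157–163.
Each forward site pairs with the reverse site to give a product ending at position 163: sizes 102, 83, 32 bp.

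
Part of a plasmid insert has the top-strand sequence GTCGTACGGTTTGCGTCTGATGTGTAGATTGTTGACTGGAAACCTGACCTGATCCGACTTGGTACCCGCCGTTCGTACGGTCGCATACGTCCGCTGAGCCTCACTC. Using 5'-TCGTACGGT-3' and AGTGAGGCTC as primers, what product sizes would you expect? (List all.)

104 bp, 33 bp

The forward primer TCGTACGGT matches the top strand at positions 2–10, 73–81.
The reverse primer's reverse complement is GAGCCTCACT, matching at positions 96–105.
Each forward site pairs with the reverse site to give a product ending at position 105: sizes 104, 33 bp.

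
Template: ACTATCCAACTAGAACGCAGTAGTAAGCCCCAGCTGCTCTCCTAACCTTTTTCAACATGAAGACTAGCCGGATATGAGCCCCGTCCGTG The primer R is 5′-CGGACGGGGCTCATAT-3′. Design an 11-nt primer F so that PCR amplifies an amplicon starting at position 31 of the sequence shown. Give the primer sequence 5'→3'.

5'-CAGCTGCTCTC-3'

The reverse primer's reverse complement ATATGAGCCCCGTCCG matches the template at positions 72–87; the product starts at position 31.
The forward primer is identical to the top strand over positions 31–41: CAGCTGCTCTC.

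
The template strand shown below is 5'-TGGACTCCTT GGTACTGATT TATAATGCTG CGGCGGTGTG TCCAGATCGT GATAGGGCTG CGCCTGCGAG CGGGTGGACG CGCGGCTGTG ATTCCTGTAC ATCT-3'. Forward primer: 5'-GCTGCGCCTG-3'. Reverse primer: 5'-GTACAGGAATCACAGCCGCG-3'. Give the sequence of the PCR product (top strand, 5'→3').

5'-GCTGCGCCTGCGAGCGGGTGGACGCGCGGCTGTGATTCCTGTAC-3'

Forward primer GCTGCGCCTG is found on the top strand at positions 57–66.
Reverse complement of the reverse primer: CGCGGCTGTGATTCCTGTAC. This occurs on the top strand at positions 81–100.
The product is the template from position 57 through 100 (44 bp).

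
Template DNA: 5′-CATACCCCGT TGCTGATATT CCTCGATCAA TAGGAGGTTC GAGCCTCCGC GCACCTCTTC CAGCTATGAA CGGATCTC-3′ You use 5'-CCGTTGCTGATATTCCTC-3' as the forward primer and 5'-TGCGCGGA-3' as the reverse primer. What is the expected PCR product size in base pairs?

47 bp

Scanning the template, CCGTTGCTGATATTCCTC occurs at positions 7–24; this primer anneals to the bottom strand there with its 3' end pointing downstream.
The reverse primer's reverse complement is TCCGCGCA, which matches the template at positions 46–53.
Product length = (reverse-primer end) − (forward-primer start) + 1 = 53 − 7 + 1 = 47 bp.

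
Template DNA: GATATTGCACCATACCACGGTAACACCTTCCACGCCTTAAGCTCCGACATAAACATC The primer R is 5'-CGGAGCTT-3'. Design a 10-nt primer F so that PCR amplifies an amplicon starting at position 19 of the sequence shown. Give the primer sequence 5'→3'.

5'-GGTAACACCT-3'

The reverse primer's reverse complement AAGCTCCG matches the template at positions 39–46; the product starts at position 19.
The forward primer is identical to the top strand over positions 19–28: GGTAACACCT.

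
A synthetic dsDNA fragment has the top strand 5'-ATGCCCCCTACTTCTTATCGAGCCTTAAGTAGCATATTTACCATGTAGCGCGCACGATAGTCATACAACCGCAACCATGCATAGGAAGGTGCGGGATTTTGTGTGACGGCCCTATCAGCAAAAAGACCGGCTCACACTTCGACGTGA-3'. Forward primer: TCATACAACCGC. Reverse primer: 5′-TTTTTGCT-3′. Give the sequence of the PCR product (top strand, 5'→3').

Forward primer TCATACAACCGC is found on the top strand at positions 61–72.
The reverse primer's reverse complement is AGCAAAAA, which matches the template at positions 117–124.
The product is the template from position 61 through 124 (64 bp).

5'-TCATACAACCGCAACCATGCATAGGAAGGTGCGGGATTTTGTGTGACGGCCCTATCAGCAAAAA-3'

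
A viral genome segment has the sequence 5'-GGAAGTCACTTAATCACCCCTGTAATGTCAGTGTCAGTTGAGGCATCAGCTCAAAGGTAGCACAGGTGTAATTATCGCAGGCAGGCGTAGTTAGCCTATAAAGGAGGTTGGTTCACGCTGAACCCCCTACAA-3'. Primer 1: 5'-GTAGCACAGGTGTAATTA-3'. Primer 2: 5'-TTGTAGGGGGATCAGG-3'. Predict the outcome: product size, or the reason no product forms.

No product — primer 2 has no binding site in the template.

Primer 2 (TTGTAGGGGGATCAGG) does not match the top strand, and its reverse complement CCTGATCCCCCTACAA does not match either.
With no annealing site for primer 2, no amplification occurs.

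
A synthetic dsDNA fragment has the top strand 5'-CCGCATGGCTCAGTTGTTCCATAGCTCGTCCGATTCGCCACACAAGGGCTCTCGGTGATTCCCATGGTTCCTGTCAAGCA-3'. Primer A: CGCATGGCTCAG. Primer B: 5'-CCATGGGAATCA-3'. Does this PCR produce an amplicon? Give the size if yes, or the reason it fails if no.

Yes — a 66 bp product.

Primer A (CGCATGGCTCAG) matches the top strand at positions 2–13; it acts as a forward primer.
Primer B's reverse complement is TGATTCCCATGG, matching the top strand at positions 56–67; it acts as a reverse primer.
The 3' ends face each other across positions 2–67, giving a 66 bp product.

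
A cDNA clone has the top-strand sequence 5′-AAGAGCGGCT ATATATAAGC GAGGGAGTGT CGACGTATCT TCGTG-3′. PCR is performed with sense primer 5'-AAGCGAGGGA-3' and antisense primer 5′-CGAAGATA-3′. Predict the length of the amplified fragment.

27 bp

The forward primer matches the template at positions 17–26.
Taking the reverse complement of CGAAGATA gives TATCTTCG, found at positions 36–43 on the template; the primer anneals here to the top strand with its 3' end pointing upstream.
The product runs from position 17 to position 43, so its length is 43 − 17 + 1 = 27 bp.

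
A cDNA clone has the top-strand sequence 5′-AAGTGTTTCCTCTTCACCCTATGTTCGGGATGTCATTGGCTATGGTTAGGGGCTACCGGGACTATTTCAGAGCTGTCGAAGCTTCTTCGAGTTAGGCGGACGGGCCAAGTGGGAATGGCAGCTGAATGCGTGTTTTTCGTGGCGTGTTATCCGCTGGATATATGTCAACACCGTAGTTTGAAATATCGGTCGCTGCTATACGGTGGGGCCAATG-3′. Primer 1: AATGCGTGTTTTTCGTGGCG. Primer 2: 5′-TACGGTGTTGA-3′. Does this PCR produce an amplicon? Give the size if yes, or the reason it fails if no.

Primer 1 (AATGCGTGTTTTTCGTGGCG) matches the top strand at positions 125–144; it acts as a forward primer.
Primer 2's reverse complement is TCAACACCGTA, matching the top strand at positions 165–175; it acts as a reverse primer.
The 3' ends face each other across positions 125–175, giving a 51 bp product.

Yes — a 51 bp product.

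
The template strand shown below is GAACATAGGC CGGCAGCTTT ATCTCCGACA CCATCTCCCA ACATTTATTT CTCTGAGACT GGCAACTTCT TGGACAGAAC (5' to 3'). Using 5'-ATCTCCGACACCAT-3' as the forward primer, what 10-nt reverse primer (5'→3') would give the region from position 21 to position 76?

5'-TGTCCAAGAA-3'

The product's 3' end on the top strand is position 76.
The reverse primer anneals to the top strand over positions 67–76, i.e. to TTCTTGGACA.
Its sequence written 5'→3' is the reverse complement: TGTCCAAGAA.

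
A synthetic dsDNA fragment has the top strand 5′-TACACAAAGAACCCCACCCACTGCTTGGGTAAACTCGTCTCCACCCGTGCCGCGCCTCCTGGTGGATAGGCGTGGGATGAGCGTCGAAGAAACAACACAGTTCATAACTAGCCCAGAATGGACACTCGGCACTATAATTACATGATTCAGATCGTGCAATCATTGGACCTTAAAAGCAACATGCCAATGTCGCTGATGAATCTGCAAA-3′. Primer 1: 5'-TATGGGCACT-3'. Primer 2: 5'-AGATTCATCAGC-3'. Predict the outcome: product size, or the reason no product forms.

No product — primer 1 has no binding site in the template.

Primer 1 (TATGGGCACT) does not match the top strand, and its reverse complement AGTGCCCATA does not match either.
With no annealing site for primer 1, no amplification occurs.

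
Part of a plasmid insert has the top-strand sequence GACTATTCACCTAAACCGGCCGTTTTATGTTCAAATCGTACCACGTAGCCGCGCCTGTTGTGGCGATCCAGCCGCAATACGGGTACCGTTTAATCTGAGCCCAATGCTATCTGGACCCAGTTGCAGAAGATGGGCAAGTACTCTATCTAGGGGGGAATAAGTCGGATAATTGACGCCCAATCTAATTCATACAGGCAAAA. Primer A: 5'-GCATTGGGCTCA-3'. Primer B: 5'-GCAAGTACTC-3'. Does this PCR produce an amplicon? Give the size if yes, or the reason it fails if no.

No product — the primers' 3' ends point away from each other.

Primer A (GCATTGGGCTCA) has reverse complement TGAGCCCAATGC, which matches the top strand at positions 96–107; primer A anneals to the top strand there with its 3' end pointing upstream toward position 96.
Primer B (GCAAGTACTC) matches the top strand directly at positions 134–143; it anneals to the bottom strand with its 3' end pointing downstream toward position 143.
The 3' ends diverge (primer A extends toward position 1, primer B toward position 200), so the primers never converge on a shared product.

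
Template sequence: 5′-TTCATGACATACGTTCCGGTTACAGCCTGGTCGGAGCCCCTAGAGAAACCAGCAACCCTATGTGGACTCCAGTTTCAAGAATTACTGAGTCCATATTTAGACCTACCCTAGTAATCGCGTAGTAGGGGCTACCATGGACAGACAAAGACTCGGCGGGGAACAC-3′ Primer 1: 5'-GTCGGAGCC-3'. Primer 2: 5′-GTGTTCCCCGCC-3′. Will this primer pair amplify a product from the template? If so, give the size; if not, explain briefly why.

Yes — a 134 bp product.

Primer 1 (GTCGGAGCC) matches the top strand at positions 30–38; it acts as a forward primer.
Primer 2's reverse complement is GGCGGGGAACAC, matching the top strand at positions 152–163; it acts as a reverse primer.
The 3' ends face each other across positions 30–163, giving a 134 bp product.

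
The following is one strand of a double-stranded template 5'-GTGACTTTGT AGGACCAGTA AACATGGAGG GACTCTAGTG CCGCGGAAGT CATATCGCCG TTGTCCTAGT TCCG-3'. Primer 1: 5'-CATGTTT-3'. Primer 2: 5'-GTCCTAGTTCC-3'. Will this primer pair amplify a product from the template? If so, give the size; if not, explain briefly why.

No product — the primers' 3' ends point away from each other.

Primer 1 (CATGTTT) has reverse complement AAACATG, which matches the top strand at positions 20–26; primer 1 anneals to the top strand there with its 3' end pointing upstream toward position 20.
Primer 2 (GTCCTAGTTCC) matches the top strand directly at positions 63–73; it anneals to the bottom strand with its 3' end pointing downstream toward position 73.
The 3' ends diverge (primer 1 extends toward position 1, primer 2 toward position 74), so the primers never converge on a shared product.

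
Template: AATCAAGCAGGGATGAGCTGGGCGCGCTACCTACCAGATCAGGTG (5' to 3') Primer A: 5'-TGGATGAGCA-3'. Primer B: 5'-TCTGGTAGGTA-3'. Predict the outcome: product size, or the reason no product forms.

No product — primer A has no binding site in the template.

Primer A (TGGATGAGCA) does not match the top strand, and its reverse complement TGCTCATCCA does not match either.
With no annealing site for primer A, no amplification occurs.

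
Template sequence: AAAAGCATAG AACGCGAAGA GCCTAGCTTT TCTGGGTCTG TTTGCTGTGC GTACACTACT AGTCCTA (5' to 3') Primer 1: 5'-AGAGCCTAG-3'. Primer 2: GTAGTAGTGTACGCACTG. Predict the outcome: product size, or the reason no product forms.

No product — primer 2 has no binding site in the template.

Primer 2 (GTAGTAGTGTACGCACTG) does not match the top strand, and its reverse complement CAGTGCGTACACTACTAC does not match either.
With no annealing site for primer 2, no amplification occurs.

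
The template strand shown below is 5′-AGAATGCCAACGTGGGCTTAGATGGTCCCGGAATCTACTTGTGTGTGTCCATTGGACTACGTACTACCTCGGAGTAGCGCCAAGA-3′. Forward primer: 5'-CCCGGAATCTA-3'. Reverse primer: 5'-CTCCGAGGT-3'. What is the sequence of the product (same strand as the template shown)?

Scanning the template, CCCGGAATCTA occurs at positions 27–37; this primer anneals to the bottom strand there with its 3' end pointing downstream.
Taking the reverse complement of CTCCGAGGT gives ACCTCGGAG, found at positions 66–74 on the template; the primer anneals here to the top strand with its 3' end pointing upstream.
The product is the template from position 27 through 74 (48 bp).

5'-CCCGGAATCTACTTGTGTGTGTCCATTGGACTACGTACTACCTCGGAG-3'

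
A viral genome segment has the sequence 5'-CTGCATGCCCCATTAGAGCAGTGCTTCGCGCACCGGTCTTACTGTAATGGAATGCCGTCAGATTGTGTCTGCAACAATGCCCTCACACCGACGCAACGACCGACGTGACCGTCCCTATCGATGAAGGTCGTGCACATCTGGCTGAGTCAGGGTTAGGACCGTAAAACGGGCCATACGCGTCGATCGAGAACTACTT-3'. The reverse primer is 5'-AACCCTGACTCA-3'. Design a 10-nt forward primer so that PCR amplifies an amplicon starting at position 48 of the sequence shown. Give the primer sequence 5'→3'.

The reverse primer's reverse complement TGAGTCAGGGTT matches the template at positions 143–154; the product starts at position 48.
The forward primer is identical to the top strand over positions 48–57: TGGAATGCCG.

5'-TGGAATGCCG-3'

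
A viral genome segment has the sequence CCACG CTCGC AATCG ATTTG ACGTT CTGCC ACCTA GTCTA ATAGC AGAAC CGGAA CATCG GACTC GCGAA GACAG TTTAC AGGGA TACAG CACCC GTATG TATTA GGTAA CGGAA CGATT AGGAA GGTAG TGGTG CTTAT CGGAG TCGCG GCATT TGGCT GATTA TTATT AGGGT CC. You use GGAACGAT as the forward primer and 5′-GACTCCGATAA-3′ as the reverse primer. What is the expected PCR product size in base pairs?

36 bp

Forward primer GGAACGAT is found on the top strand at positions 112–119.
Taking the reverse complement of GACTCCGATAA gives TTATCGGAGTC, found at positions 137–147 on the template; the primer anneals here to the top strand with its 3' end pointing upstream.
Amplicon spans positions 112–147: 36 bp.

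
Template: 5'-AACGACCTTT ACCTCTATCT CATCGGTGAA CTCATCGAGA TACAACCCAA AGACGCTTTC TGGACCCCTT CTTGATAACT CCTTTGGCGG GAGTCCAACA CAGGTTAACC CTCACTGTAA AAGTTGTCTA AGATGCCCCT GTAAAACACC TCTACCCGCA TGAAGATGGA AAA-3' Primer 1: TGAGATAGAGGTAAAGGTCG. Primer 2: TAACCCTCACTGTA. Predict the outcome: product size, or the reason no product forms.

Primer 1 (TGAGATAGAGGTAAAGGTCG) has reverse complement CGACCTTTACCTCTATCTCA, which matches the top strand at positions 3–22; primer 1 anneals to the top strand there with its 3' end pointing upstream toward position 3.
Primer 2 (TAACCCTCACTGTA) matches the top strand directly at positions 106–119; it anneals to the bottom strand with its 3' end pointing downstream toward position 119.
The 3' ends diverge (primer 1 extends toward position 1, primer 2 toward position 173), so the primers never converge on a shared product.

No product — the primers' 3' ends point away from each other.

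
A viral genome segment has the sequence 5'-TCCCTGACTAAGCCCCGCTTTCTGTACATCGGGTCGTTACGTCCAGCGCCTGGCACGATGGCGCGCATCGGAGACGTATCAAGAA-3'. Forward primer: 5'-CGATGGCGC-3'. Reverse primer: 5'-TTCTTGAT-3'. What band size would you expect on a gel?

The forward primer matches the template at positions 56–64.
Reverse complement of the reverse primer: ATCAAGAA. This occurs on the top strand at positions 78–85.
The product runs from position 56 to position 85, so its length is 85 − 56 + 1 = 30 bp.

30 bp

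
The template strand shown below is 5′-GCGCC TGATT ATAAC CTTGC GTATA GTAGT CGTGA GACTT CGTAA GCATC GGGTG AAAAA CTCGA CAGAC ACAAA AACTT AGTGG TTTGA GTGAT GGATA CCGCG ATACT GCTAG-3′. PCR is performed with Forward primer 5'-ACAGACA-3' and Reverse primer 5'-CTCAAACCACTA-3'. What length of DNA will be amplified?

27 bp

Scanning the template, ACAGACA occurs at positions 65–71; this primer anneals to the bottom strand there with its 3' end pointing downstream.
Reverse complement of the reverse primer: TAGTGGTTTGAG. This occurs on the top strand at positions 80–91.
Product length = (reverse-primer end) − (forward-primer start) + 1 = 91 − 65 + 1 = 27 bp.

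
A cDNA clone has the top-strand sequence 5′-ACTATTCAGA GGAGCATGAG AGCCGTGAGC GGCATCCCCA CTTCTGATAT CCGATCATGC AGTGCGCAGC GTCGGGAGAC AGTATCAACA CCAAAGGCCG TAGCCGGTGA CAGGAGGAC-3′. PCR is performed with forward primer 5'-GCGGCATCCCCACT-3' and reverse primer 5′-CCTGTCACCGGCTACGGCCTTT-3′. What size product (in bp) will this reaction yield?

86 bp

The forward primer matches the template at positions 29–42.
Taking the reverse complement of CCTGTCACCGGCTACGGCCTTT gives AAAGGCCGTAGCCGGTGACAGG, found at positions 93–114 on the template; the primer anneals here to the top strand with its 3' end pointing upstream.
Product length = (reverse-primer end) − (forward-primer start) + 1 = 114 − 29 + 1 = 86 bp.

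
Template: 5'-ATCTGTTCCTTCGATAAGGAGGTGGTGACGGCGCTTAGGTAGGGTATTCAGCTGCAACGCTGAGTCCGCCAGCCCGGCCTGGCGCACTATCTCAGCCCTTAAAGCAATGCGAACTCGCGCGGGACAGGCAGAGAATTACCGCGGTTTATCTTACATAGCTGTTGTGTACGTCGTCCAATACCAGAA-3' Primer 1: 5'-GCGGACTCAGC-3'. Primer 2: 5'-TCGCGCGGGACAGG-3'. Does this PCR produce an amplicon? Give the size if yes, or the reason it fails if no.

Primer 1 (GCGGACTCAGC) has reverse complement GCTGAGTCCGC, which matches the top strand at positions 59–69; primer 1 anneals to the top strand there with its 3' end pointing upstream toward position 59.
Primer 2 (TCGCGCGGGACAGG) matches the top strand directly at positions 115–128; it anneals to the bottom strand with its 3' end pointing downstream toward position 128.
The 3' ends diverge (primer 1 extends toward position 1, primer 2 toward position 186), so the primers never converge on a shared product.

No product — the primers' 3' ends point away from each other.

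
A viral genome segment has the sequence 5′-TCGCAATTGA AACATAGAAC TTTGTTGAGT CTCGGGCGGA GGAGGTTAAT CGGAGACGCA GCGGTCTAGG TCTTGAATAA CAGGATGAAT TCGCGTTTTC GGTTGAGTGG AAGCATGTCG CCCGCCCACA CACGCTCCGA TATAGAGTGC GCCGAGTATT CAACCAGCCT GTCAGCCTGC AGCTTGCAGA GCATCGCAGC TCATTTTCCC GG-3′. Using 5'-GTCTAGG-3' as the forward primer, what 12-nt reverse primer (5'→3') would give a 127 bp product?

5'-TCTGCAAGCTGC-3'

The forward primer binds at positions 64–70, so a 127 bp product ends at position 64 + 127 − 1 = 190.
The reverse primer anneals to the top strand over positions 179–190, i.e. to GCAGCTTGCAGA.
Its sequence written 5'→3' is the reverse complement: TCTGCAAGCTGC.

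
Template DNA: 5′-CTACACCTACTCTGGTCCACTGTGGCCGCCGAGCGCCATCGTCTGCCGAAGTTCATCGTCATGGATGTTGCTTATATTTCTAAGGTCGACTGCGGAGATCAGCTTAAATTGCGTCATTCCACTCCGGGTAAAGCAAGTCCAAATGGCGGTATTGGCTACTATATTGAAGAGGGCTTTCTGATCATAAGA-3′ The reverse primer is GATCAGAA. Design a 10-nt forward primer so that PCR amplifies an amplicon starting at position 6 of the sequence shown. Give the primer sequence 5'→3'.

The reverse primer's reverse complement TTCTGATC matches the template at positions 176–183; the product starts at position 6.
The forward primer is identical to the top strand over positions 6–15: CCTACTCTGG.

5'-CCTACTCTGG-3'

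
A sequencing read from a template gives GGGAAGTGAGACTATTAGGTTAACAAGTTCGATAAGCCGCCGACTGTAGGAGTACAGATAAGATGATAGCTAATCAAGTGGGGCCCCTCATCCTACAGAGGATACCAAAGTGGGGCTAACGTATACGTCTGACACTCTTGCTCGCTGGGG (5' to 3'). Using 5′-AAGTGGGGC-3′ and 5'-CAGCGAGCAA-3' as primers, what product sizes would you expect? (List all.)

The forward primer AAGTGGGGC matches the top strand at positions 76–84, 108–116.
The reverse primer's reverse complement is TTGCTCGCTG, matching at positions 138–147.
Each forward site pairs with the reverse site to give a product ending at position 147: sizes 72, 40 bp.

72 bp, 40 bp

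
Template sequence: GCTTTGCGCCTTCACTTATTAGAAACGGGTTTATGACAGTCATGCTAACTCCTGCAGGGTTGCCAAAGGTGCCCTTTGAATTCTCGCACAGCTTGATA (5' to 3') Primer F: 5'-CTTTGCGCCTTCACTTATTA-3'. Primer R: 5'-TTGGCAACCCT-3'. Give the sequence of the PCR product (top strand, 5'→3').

5'-CTTTGCGCCTTCACTTATTAGAAACGGGTTTATGACAGTCATGCTAACTCCTGCAGGGTTGCCAA-3'

Forward primer CTTTGCGCCTTCACTTATTA is found on the top strand at positions 2–21.
Reverse complement of the reverse primer: AGGGTTGCCAA. This occurs on the top strand at positions 56–66.
The product is the template from position 2 through 66 (65 bp).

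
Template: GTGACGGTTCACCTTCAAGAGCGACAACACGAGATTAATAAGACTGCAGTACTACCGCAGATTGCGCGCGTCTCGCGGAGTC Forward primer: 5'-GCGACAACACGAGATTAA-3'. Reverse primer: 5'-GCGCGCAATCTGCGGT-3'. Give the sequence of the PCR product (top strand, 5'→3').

Forward primer GCGACAACACGAGATTAA is found on the top strand at positions 21–38.
The reverse primer's reverse complement is ACCGCAGATTGCGCGC, which matches the template at positions 54–69.
The product is the template from position 21 through 69 (49 bp).

5'-GCGACAACACGAGATTAATAAGACTGCAGTACTACCGCAGATTGCGCGC-3'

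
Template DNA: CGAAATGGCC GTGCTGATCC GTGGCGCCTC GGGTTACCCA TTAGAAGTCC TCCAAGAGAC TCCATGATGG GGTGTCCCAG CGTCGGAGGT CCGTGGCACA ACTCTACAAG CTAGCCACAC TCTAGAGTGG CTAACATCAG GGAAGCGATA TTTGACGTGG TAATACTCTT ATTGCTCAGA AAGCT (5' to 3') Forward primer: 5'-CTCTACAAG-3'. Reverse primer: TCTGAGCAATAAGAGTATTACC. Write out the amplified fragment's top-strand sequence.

5'-CTCTACAAGCTAGCCACACTCTAGAGTGGCTAACATCAGGGAAGCGATATTTGACGTGGTAATACTCTTATTGCTCAGA-3'

The forward primer matches the template at positions 102–110.
Taking the reverse complement of TCTGAGCAATAAGAGTATTACC gives GGTAATACTCTTATTGCTCAGA, found at positions 159–180 on the template; the primer anneals here to the top strand with its 3' end pointing upstream.
The product is the template from position 102 through 180 (79 bp).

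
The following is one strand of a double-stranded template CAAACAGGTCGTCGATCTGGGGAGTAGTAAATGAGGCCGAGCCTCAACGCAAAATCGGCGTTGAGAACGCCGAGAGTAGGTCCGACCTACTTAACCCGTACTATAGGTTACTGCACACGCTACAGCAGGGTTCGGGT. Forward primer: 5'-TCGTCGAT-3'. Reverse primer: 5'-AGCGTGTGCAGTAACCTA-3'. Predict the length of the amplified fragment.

Forward primer TCGTCGAT is found on the top strand at positions 9–16.
Taking the reverse complement of AGCGTGTGCAGTAACCTA gives TAGGTTACTGCACACGCT, found at positions 104–121 on the template; the primer anneals here to the top strand with its 3' end pointing upstream.
The product runs from position 9 to position 121, so its length is 121 − 9 + 1 = 113 bp.

113 bp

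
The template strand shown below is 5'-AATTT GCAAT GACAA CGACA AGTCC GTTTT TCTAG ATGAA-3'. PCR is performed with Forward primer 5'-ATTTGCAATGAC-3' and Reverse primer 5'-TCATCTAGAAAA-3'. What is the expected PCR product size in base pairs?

38 bp

Scanning the template, ATTTGCAATGAC occurs at positions 2–13; this primer anneals to the bottom strand there with its 3' end pointing downstream.
Reverse complement of the reverse primer: TTTTCTAGATGA. This occurs on the top strand at positions 28–39.
Product length = (reverse-primer end) − (forward-primer start) + 1 = 39 − 2 + 1 = 38 bp.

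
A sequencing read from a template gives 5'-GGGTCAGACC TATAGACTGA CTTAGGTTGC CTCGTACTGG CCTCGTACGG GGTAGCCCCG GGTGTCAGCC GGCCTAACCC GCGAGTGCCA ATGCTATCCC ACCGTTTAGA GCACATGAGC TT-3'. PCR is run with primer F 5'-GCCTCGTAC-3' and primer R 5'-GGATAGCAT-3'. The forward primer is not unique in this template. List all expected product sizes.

71 bp, 60 bp

The forward primer GCCTCGTAC matches the top strand at positions 29–37, 40–48.
The reverse primer's reverse complement is ATGCTATCC, matching at positions 91–99.
Each forward site pairs with the reverse site to give a product ending at position 99: sizes 71, 60 bp.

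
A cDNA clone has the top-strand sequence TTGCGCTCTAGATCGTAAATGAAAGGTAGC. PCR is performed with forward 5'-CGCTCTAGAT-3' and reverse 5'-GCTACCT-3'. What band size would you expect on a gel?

27 bp

The forward primer matches the template at positions 4–13.
Reverse complement of the reverse primer: AGGTAGC. This occurs on the top strand at positions 24–30.
Amplicon spans positions 4–30: 27 bp.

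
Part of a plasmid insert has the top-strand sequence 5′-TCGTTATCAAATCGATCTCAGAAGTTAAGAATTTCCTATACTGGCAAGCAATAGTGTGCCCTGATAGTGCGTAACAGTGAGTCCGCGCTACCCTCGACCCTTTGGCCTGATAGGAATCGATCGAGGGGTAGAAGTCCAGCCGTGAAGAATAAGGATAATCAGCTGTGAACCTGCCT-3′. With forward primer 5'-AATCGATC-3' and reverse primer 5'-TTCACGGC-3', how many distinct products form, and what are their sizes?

The forward primer AATCGATC matches the top strand at positions 10–17, 115–122.
The reverse primer's reverse complement is GCCGTGAA, matching at positions 139–146.
Each forward site pairs with the reverse site to give a product ending at position 146: sizes 137, 32 bp.

Two products: 137 bp, 32 bp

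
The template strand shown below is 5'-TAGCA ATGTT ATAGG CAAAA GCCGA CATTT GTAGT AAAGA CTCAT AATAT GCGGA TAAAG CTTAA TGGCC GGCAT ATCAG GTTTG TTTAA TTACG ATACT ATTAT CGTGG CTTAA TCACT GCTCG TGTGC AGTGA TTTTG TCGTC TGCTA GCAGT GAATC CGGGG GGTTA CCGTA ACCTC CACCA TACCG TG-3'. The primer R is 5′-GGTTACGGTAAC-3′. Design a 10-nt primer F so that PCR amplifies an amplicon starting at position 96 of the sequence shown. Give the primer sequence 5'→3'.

5'-ATACTATTAT-3'

The reverse primer's reverse complement GTTACCGTAACC matches the template at positions 167–178; the product starts at position 96.
The forward primer is identical to the top strand over positions 96–105: ATACTATTAT.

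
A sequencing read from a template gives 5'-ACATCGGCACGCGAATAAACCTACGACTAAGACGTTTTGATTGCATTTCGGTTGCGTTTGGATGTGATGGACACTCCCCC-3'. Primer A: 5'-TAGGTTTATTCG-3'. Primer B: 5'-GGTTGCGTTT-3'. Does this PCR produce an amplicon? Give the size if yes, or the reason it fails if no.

No product — the primers' 3' ends point away from each other.

Primer A (TAGGTTTATTCG) has reverse complement CGAATAAACCTA, which matches the top strand at positions 12–23; primer A anneals to the top strand there with its 3' end pointing upstream toward position 12.
Primer B (GGTTGCGTTT) matches the top strand directly at positions 50–59; it anneals to the bottom strand with its 3' end pointing downstream toward position 59.
The 3' ends diverge (primer A extends toward position 1, primer B toward position 80), so the primers never converge on a shared product.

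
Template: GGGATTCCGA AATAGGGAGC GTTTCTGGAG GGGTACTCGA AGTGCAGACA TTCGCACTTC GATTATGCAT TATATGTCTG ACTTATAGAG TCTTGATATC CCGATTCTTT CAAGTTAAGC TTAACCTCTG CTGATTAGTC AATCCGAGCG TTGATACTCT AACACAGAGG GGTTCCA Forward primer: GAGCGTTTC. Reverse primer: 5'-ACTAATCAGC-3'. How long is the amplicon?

123 bp

Forward primer GAGCGTTTC is found on the top strand at positions 17–25.
Taking the reverse complement of ACTAATCAGC gives GCTGATTAGT, found at positions 130–139 on the template; the primer anneals here to the top strand with its 3' end pointing upstream.
Product length = (reverse-primer end) − (forward-primer start) + 1 = 139 − 17 + 1 = 123 bp.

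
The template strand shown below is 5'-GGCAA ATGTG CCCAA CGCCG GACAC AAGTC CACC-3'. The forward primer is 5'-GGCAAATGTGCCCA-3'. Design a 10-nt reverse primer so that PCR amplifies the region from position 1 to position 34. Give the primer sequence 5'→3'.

5'-GGTGGACTTG-3'

The product's 3' end on the top strand is position 34.
The reverse primer anneals to the top strand over positions 25–34, i.e. to CAAGTCCACC.
Its sequence written 5'→3' is the reverse complement: GGTGGACTTG.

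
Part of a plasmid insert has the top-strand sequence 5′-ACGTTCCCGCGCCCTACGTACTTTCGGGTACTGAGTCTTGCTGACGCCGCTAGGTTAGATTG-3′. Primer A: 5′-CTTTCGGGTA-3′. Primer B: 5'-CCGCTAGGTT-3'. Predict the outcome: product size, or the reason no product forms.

No product — both primers anneal to the same strand and extend in the same direction.

Primer A (CTTTCGGGTA) matches the top strand at positions 21–30 (3' end points downstream).
Primer B (CCGCTAGGTT) also matches the top strand directly, at positions 47–56 — its reverse complement AACCTAGCGG is not present.
Both primers anneal to the bottom strand with 3' ends pointing the same way, so neither can prime synthesis back toward the other.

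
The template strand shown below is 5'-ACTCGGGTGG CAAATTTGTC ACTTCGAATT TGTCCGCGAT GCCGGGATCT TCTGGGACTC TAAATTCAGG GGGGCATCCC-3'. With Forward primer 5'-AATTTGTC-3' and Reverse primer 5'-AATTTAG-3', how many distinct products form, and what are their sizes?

The forward primer AATTTGTC matches the top strand at positions 13–20, 27–34.
The reverse primer's reverse complement is CTAAATT, matching at positions 60–66.
Each forward site pairs with the reverse site to give a product ending at position 66: sizes 54, 40 bp.

Two products: 54 bp, 40 bp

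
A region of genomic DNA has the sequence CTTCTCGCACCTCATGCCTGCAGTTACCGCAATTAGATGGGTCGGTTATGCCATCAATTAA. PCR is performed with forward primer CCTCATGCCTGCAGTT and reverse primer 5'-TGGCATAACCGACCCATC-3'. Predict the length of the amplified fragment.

Forward primer CCTCATGCCTGCAGTT is found on the top strand at positions 10–25.
The reverse primer's reverse complement is GATGGGTCGGTTATGCCA, which matches the template at positions 36–53.
Product length = (reverse-primer end) − (forward-primer start) + 1 = 53 − 10 + 1 = 44 bp.

44 bp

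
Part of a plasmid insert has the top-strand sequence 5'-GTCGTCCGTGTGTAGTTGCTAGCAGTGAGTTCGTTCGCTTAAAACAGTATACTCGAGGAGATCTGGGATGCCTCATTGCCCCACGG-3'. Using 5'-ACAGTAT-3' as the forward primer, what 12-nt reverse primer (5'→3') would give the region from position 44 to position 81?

5'-GGGCAATGAGGC-3'

The product's 3' end on the top strand is position 81.
The reverse primer anneals to the top strand over positions 70–81, i.e. to GCCTCATTGCCC.
Its sequence written 5'→3' is the reverse complement: GGGCAATGAGGC.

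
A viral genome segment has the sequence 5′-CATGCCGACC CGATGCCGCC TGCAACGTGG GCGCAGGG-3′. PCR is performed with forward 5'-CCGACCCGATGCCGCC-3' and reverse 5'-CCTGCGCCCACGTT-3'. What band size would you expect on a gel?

Forward primer CCGACCCGATGCCGCC is found on the top strand at positions 5–20.
Reverse complement of the reverse primer: AACGTGGGCGCAGG. This occurs on the top strand at positions 24–37.
The product runs from position 5 to position 37, so its length is 37 − 5 + 1 = 33 bp.

33 bp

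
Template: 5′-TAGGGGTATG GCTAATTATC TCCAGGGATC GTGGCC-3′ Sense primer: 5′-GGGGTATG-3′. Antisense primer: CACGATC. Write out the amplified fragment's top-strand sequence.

Forward primer GGGGTATG is found on the top strand at positions 3–10.
The reverse primer's reverse complement is GATCGTG, which matches the template at positions 27–33.
The product is the template from position 3 through 33 (31 bp).

5'-GGGGTATGGCTAATTATCTCCAGGGATCGTG-3'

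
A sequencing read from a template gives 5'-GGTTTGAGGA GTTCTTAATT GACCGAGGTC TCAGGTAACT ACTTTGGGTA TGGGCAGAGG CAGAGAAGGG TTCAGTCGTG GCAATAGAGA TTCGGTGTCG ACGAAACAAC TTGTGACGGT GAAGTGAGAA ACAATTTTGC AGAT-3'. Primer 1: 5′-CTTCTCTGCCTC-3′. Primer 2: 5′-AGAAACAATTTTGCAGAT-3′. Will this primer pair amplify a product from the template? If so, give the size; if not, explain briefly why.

No product — the primers' 3' ends point away from each other.

Primer 1 (CTTCTCTGCCTC) has reverse complement GAGGCAGAGAAG, which matches the top strand at positions 57–68; primer 1 anneals to the top strand there with its 3' end pointing upstream toward position 57.
Primer 2 (AGAAACAATTTTGCAGAT) matches the top strand directly at positions 127–144; it anneals to the bottom strand with its 3' end pointing downstream toward position 144.
The 3' ends diverge (primer 1 extends toward position 1, primer 2 toward position 144), so the primers never converge on a shared product.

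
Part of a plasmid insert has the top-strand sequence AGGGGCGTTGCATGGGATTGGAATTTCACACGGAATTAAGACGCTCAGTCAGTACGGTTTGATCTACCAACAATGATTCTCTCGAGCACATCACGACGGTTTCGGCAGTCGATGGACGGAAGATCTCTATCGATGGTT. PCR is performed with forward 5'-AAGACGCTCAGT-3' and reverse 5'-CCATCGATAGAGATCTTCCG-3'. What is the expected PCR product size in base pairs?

The forward primer matches the template at positions 38–49.
Reverse complement of the reverse primer: CGGAAGATCTCTATCGATGG. This occurs on the top strand at positions 117–136.
Amplicon spans positions 38–136: 99 bp.

99 bp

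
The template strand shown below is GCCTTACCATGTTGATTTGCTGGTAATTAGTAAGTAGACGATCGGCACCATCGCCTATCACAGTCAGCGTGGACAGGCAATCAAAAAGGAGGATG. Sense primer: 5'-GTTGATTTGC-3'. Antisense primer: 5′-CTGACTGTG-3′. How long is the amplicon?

Scanning the template, GTTGATTTGC occurs at positions 11–20; this primer anneals to the bottom strand there with its 3' end pointing downstream.
Taking the reverse complement of CTGACTGTG gives CACAGTCAG, found at positions 59–67 on the template; the primer anneals here to the top strand with its 3' end pointing upstream.
Product length = (reverse-primer end) − (forward-primer start) + 1 = 67 − 11 + 1 = 57 bp.

57 bp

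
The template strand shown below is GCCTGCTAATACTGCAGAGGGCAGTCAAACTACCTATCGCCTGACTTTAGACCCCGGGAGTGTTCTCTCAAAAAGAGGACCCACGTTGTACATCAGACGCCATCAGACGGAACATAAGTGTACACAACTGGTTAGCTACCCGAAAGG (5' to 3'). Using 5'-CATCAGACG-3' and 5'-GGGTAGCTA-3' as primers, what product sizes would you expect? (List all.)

The forward primer CATCAGACG matches the top strand at positions 91–99, 101–109.
The reverse primer's reverse complement is TAGCTACCC, matching at positions 133–141.
Each forward site pairs with the reverse site to give a product ending at position 141: sizes 51, 41 bp.

51 bp, 41 bp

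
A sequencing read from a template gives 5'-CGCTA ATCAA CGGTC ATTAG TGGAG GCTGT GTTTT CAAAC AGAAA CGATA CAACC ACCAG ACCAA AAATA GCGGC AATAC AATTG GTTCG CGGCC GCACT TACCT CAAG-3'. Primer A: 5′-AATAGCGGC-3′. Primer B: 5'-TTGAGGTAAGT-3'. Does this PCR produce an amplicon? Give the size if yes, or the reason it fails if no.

Yes — a 42 bp product.

Primer A (AATAGCGGC) matches the top strand at positions 67–75; it acts as a forward primer.
Primer B's reverse complement is ACTTACCTCAA, matching the top strand at positions 98–108; it acts as a reverse primer.
The 3' ends face each other across positions 67–108, giving a 42 bp product.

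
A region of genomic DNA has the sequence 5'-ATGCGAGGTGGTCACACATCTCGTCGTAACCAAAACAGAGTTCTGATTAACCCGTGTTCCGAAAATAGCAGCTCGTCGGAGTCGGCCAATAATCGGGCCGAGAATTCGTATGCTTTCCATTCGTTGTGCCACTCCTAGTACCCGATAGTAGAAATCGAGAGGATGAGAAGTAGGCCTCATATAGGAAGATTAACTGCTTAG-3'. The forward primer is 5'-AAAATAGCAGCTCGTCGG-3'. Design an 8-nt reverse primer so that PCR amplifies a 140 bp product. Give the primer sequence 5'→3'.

5'-CTAAGCAG-3'

The forward primer binds at positions 62–79, so a 140 bp product ends at position 62 + 140 − 1 = 201.
The reverse primer anneals to the top strand over positions 194–201, i.e. to CTGCTTAG.
Its sequence written 5'→3' is the reverse complement: CTAAGCAG.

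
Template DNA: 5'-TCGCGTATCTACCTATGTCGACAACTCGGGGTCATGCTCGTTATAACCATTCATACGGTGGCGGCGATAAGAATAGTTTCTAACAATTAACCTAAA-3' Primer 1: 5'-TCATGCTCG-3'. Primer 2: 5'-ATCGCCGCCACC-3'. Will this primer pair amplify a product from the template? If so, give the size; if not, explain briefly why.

Yes — a 37 bp product.

Primer 1 (TCATGCTCG) matches the top strand at positions 32–40; it acts as a forward primer.
Primer 2's reverse complement is GGTGGCGGCGAT, matching the top strand at positions 57–68; it acts as a reverse primer.
The 3' ends face each other across positions 32–68, giving a 37 bp product.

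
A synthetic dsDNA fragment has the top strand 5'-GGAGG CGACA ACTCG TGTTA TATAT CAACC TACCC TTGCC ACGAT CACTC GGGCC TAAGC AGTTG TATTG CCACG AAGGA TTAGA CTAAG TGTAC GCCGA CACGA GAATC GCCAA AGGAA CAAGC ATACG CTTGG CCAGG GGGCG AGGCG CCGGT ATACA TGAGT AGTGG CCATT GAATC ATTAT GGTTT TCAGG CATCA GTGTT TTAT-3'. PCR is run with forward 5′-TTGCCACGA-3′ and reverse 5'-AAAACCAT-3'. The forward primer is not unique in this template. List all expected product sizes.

The forward primer TTGCCACGA matches the top strand at positions 36–44, 68–76.
The reverse primer's reverse complement is ATGGTTTT, matching at positions 184–191.
Each forward site pairs with the reverse site to give a product ending at position 191: sizes 156, 124 bp.

156 bp, 124 bp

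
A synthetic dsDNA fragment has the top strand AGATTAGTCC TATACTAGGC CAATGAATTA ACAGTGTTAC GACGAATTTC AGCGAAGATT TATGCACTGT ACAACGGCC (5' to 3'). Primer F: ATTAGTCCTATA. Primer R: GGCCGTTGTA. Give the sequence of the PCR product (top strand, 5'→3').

5'-ATTAGTCCTATACTAGGCCAATGAATTAACAGTGTTACGACGAATTTCAGCGAAGATTTATGCACTGTACAACGGCC-3'

Forward primer ATTAGTCCTATA is found on the top strand at positions 3–14.
Reverse complement of the reverse primer: TACAACGGCC. This occurs on the top strand at positions 70–79.
The product is the template from position 3 through 79 (77 bp).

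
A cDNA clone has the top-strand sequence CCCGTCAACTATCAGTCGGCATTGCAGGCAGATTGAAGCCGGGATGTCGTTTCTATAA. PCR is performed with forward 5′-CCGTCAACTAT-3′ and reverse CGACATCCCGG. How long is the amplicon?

The forward primer matches the template at positions 2–12.
Taking the reverse complement of CGACATCCCGG gives CCGGGATGTCG, found at positions 39–49 on the template; the primer anneals here to the top strand with its 3' end pointing upstream.
The product runs from position 2 to position 49, so its length is 49 − 2 + 1 = 48 bp.

48 bp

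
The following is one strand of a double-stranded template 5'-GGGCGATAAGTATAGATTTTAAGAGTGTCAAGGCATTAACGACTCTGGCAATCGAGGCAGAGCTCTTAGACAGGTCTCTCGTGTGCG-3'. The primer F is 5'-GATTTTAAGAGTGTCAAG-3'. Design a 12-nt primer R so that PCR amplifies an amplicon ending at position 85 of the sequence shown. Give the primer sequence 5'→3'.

The forward primer binds at positions 15–32; the product's 3' end on the top strand is position 85.
The reverse primer anneals to the top strand over positions 74–85, i.e. to GTCTCTCGTGTG.
Its sequence written 5'→3' is the reverse complement: CACACGAGAGAC.

5'-CACACGAGAGAC-3'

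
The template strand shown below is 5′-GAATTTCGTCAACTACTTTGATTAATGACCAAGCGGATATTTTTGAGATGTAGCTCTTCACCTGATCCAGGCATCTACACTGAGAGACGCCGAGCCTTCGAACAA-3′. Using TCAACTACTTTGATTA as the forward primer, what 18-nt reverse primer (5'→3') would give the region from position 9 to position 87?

The product's 3' end on the top strand is position 87.
The reverse primer anneals to the top strand over positions 70–87, i.e. to GGCATCTACACTGAGAGA.
Its sequence written 5'→3' is the reverse complement: TCTCTCAGTGTAGATGCC.

5'-TCTCTCAGTGTAGATGCC-3'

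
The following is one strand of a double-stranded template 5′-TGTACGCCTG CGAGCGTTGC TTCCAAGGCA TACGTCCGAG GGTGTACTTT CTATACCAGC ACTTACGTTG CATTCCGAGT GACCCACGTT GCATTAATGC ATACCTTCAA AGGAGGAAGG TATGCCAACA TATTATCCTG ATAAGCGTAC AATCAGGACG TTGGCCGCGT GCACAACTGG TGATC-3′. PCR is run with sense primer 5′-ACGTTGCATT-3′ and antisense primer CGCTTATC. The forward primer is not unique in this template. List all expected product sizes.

The forward primer ACGTTGCATT matches the top strand at positions 65–74, 86–95.
The reverse primer's reverse complement is GATAAGCG, matching at positions 140–147.
Each forward site pairs with the reverse site to give a product ending at position 147: sizes 83, 62 bp.

83 bp, 62 bp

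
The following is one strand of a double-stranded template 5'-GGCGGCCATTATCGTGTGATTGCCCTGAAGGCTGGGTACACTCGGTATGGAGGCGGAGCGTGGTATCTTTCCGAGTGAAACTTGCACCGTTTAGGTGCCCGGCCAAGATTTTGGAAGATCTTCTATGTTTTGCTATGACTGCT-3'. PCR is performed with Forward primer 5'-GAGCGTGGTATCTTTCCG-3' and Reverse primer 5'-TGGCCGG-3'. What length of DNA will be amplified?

The forward primer matches the template at positions 56–73.
The reverse primer's reverse complement is CCGGCCA, which matches the template at positions 99–105.
Product length = (reverse-primer end) − (forward-primer start) + 1 = 105 − 56 + 1 = 50 bp.

50 bp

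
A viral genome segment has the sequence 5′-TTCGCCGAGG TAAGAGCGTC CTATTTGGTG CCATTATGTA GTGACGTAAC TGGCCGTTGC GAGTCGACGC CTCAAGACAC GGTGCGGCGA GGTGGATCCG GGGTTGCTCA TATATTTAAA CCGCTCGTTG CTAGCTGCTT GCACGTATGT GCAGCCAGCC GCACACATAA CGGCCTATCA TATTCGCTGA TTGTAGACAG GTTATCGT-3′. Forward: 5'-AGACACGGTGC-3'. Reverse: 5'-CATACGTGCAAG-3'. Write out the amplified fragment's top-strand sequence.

Scanning the template, AGACACGGTGC occurs at positions 75–85; this primer anneals to the bottom strand there with its 3' end pointing downstream.
Taking the reverse complement of CATACGTGCAAG gives CTTGCACGTATG, found at positions 138–149 on the template; the primer anneals here to the top strand with its 3' end pointing upstream.
The product is the template from position 75 through 149 (75 bp).

5'-AGACACGGTGCGGCGAGGTGGATCCGGGGTTGCTCATATATTTAAACCGCTCGTTGCTAGCTGCTTGCACGTATG-3'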